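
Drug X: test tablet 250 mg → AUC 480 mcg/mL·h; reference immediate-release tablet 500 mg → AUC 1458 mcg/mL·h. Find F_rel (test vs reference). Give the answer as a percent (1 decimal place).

F_rel = 65.8%

F_rel = (AUC_test/D_test) / (AUC_ref/D_ref)
      = (480/250) / (1458/500)
      = 1.92 / 2.916 = 0.6584 = 65.84%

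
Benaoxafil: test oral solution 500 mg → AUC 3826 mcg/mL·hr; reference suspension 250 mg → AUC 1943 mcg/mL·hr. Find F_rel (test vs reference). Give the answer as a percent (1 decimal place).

F_rel = (AUC_test/D_test) / (AUC_ref/D_ref)
      = (3826/500) / (1943/250)
      = 7.652 / 7.772 = 0.9846 = 98.46%

F_rel = 98.5%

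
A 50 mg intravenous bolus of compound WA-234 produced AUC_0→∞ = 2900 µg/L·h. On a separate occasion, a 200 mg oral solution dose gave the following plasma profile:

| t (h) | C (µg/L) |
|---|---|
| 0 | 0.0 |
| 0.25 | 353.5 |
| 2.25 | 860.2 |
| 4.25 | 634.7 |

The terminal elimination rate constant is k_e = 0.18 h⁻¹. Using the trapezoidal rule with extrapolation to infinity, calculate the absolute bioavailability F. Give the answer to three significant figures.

Trapezoidal AUC_0→4.25 (oral solution):
  [0→0.25]: (0.0+353.5)/2 × 0.25 = 44.1875
  [0.25→2.25]: (353.5+860.2)/2 × 2 = 1213.7
  [2.25→4.25]: (860.2+634.7)/2 × 2 = 1494.9
  Sum = 2752.7875 µg/L·h
Tail: C_last/k_e = 634.7/0.18 = 3526.111
AUC_0→∞ (oral solution) = 2752.7875 + 3526.111 = 6278.8985 µg/L·h
F = (AUC_ev/D_ev)/(AUC_iv/D_iv) = (6278.8985/200)/(2900/50) = 31.3945/58 = 0.5413

F = 0.541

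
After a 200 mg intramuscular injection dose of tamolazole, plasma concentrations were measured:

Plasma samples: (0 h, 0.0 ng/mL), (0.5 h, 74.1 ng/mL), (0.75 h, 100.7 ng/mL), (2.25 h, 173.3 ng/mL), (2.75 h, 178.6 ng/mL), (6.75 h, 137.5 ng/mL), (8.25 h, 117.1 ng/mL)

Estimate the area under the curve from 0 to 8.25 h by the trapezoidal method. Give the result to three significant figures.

AUC = 1160 ng/mL·h

Trapezoidal AUC_0→8.25:
  [0→0.5]: (0.0+74.1)/2 × 0.5 = 18.525
  [0.5→0.75]: (74.1+100.7)/2 × 0.25 = 21.85
  [0.75→2.25]: (100.7+173.3)/2 × 1.5 = 205.5
  [2.25→2.75]: (173.3+178.6)/2 × 0.5 = 87.975
  [2.75→6.75]: (178.6+137.5)/2 × 4 = 632.2
  [6.75→8.25]: (137.5+117.1)/2 × 1.5 = 190.95
  Sum = 1157.0 ng/mL·h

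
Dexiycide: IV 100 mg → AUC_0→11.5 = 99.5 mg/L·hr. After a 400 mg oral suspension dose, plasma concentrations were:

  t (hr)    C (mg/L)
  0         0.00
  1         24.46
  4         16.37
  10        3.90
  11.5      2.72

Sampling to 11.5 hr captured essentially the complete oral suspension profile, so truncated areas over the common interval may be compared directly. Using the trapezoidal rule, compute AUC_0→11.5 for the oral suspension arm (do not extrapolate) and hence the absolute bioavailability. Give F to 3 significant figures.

F = 0.350

Trapezoidal AUC_0→11.5 (oral suspension):
  [0→1]: (0.00+24.46)/2 × 1 = 12.23
  [1→4]: (24.46+16.37)/2 × 3 = 61.245
  [4→10]: (16.37+3.90)/2 × 6 = 60.81
  [10→11.5]: (3.90+2.72)/2 × 1.5 = 4.965
  Sum = 139.25 mg/L·hr
F = (AUC_ev/D_ev)/(AUC_iv/D_iv) = (139.25/400)/(99.5/100) = 0.348125/0.995 = 0.3499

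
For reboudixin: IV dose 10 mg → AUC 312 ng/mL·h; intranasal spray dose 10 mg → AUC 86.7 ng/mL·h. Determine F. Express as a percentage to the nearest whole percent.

F = (AUC_ev / D_ev) / (AUC_iv / D_iv)
  = (86.7/10) / (312/10)
  = 8.67 / 31.2 = 0.2779
  = 27.79%

F = 28%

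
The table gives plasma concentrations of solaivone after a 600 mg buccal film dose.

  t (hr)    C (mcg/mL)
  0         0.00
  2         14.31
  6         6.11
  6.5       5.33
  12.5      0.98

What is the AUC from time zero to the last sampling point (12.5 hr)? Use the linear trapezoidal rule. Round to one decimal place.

AUC = 76.9 mcg/mL·hr

Trapezoidal AUC_0→12.5:
  [0→2]: (0.00+14.31)/2 × 2 = 14.31
  [2→6]: (14.31+6.11)/2 × 4 = 40.84
  [6→6.5]: (6.11+5.33)/2 × 0.5 = 2.86
  [6.5→12.5]: (5.33+0.98)/2 × 6 = 18.93
  Sum = 76.94 mcg/mL·hr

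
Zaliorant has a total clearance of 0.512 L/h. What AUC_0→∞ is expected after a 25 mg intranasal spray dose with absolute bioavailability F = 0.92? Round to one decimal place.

AUC_0→∞ = F × Dose / CL
        = 0.92 × 25 / 0.512 = 44.921875 mg/L·h

AUC = 44.9 mg/L·h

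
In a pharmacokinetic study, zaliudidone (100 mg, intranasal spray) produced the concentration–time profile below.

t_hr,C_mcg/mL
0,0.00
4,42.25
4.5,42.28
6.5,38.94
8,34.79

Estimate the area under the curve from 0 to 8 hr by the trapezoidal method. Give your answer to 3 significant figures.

Trapezoidal AUC_0→8:
  [0→4]: (0.00+42.25)/2 × 4 = 84.5
  [4→4.5]: (42.25+42.28)/2 × 0.5 = 21.1325
  [4.5→6.5]: (42.28+38.94)/2 × 2 = 81.22
  [6.5→8]: (38.94+34.79)/2 × 1.5 = 55.2975
  Sum = 242.15 mcg/mL·hr

AUC = 242 mcg/mL·hr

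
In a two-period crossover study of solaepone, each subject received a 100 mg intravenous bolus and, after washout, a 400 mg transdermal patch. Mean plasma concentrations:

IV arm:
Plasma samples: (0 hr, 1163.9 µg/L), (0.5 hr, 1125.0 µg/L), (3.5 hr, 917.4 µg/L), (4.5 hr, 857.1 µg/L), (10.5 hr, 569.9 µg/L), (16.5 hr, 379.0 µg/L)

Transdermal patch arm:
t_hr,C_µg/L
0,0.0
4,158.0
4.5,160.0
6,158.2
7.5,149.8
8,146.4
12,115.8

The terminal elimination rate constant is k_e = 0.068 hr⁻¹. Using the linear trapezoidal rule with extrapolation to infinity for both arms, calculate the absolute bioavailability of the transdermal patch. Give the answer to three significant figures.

Trapezoidal AUC_0→16.5 (IV):
  [0→0.5]: (1163.9+1125.0)/2 × 0.5 = 572.225
  [0.5→3.5]: (1125.0+917.4)/2 × 3 = 3063.6
  [3.5→4.5]: (917.4+857.1)/2 × 1 = 887.25
  [4.5→10.5]: (857.1+569.9)/2 × 6 = 4281.0
  [10.5→16.5]: (569.9+379.0)/2 × 6 = 2846.7
  Sum = 11650.775 µg/L·hr
IV tail: 379.0/0.068 = 5573.529; AUC_iv,0→∞ = 11650.775 + 5573.529 = 17224.304 µg/L·hr
Trapezoidal AUC_0→12 (transdermal patch):
  [0→4]: (0.0+158.0)/2 × 4 = 316.0
  [4→4.5]: (158.0+160.0)/2 × 0.5 = 79.5
  [4.5→6]: (160.0+158.2)/2 × 1.5 = 238.65
  [6→7.5]: (158.2+149.8)/2 × 1.5 = 231.0
  [7.5→8]: (149.8+146.4)/2 × 0.5 = 74.05
  [8→12]: (146.4+115.8)/2 × 4 = 524.4
  Sum = 1463.6 µg/L·hr
transdermal patch tail: 115.8/0.068 = 1702.941; AUC_ev,0→∞ = 1463.6 + 1702.941 = 3166.541 µg/L·hr
F = (AUC_ev/D_ev)/(AUC_iv/D_iv) = (3166.541/400)/(17224.304/100) = 7.9163525/172.24304 = 0.0460

F = 0.0460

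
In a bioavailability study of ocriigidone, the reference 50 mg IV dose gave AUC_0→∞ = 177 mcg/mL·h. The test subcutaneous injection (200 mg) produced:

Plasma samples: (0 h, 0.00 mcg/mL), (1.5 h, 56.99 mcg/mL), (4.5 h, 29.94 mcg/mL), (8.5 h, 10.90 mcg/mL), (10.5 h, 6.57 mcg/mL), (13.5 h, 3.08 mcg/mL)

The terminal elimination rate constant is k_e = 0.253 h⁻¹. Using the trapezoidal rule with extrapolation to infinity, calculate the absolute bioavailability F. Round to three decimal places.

F = 0.422

Trapezoidal AUC_0→13.5 (subcutaneous injection):
  [0→1.5]: (0.00+56.99)/2 × 1.5 = 42.7425
  [1.5→4.5]: (56.99+29.94)/2 × 3 = 130.395
  [4.5→8.5]: (29.94+10.90)/2 × 4 = 81.68
  [8.5→10.5]: (10.90+6.57)/2 × 2 = 17.47
  [10.5→13.5]: (6.57+3.08)/2 × 3 = 14.475
  Sum = 286.7625 mcg/mL·h
Tail: C_last/k_e = 3.08/0.253 = 12.174
AUC_0→∞ (subcutaneous injection) = 286.7625 + 12.174 = 298.9365 mcg/mL·h
F = (AUC_ev/D_ev)/(AUC_iv/D_iv) = (298.9365/200)/(177/50) = 1.4946825/3.54 = 0.4222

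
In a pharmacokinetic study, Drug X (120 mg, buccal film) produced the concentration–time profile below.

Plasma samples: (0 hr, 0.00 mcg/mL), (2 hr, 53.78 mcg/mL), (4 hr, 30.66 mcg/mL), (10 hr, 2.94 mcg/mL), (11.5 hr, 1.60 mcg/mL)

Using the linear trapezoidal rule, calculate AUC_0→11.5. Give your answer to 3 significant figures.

Trapezoidal AUC_0→11.5:
  [0→2]: (0.00+53.78)/2 × 2 = 53.78
  [2→4]: (53.78+30.66)/2 × 2 = 84.44
  [4→10]: (30.66+2.94)/2 × 6 = 100.8
  [10→11.5]: (2.94+1.60)/2 × 1.5 = 3.405
  Sum = 242.425 mcg/mL·hr

AUC = 242 mcg/mL·hr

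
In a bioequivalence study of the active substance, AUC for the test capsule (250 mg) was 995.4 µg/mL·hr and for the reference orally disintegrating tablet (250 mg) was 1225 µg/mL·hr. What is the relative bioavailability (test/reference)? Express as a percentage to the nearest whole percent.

F_rel = (AUC_test/D_test) / (AUC_ref/D_ref)
      = (995.4/250) / (1225/250)
      = 3.9816 / 4.9 = 0.8126 = 81.26%

F_rel = 81%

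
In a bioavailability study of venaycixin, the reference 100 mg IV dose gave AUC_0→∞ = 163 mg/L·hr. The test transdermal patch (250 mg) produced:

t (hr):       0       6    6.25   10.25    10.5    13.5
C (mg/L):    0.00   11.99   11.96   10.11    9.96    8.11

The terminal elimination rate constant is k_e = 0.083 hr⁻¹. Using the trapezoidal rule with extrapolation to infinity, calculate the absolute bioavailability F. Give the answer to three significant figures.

Trapezoidal AUC_0→13.5 (transdermal patch):
  [0→6]: (0.00+11.99)/2 × 6 = 35.97
  [6→6.25]: (11.99+11.96)/2 × 0.25 = 2.99375
  [6.25→10.25]: (11.96+10.11)/2 × 4 = 44.14
  [10.25→10.5]: (10.11+9.96)/2 × 0.25 = 2.50875
  [10.5→13.5]: (9.96+8.11)/2 × 3 = 27.105
  Sum = 112.7175 mg/L·hr
Tail: C_last/k_e = 8.11/0.083 = 97.711
AUC_0→∞ (transdermal patch) = 112.7175 + 97.711 = 210.4285 mg/L·hr
F = (AUC_ev/D_ev)/(AUC_iv/D_iv) = (210.4285/250)/(163/100) = 0.841714/1.63 = 0.5164

F = 0.516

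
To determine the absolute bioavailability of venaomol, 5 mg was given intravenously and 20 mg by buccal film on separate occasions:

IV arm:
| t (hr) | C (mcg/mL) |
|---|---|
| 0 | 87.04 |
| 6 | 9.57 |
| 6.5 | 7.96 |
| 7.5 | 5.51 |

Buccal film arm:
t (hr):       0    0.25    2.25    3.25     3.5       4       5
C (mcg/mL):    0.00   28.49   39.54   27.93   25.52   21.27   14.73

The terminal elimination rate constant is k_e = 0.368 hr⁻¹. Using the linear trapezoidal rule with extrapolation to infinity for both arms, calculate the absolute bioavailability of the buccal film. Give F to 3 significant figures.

Trapezoidal AUC_0→7.5 (IV):
  [0→6]: (87.04+9.57)/2 × 6 = 289.83
  [6→6.5]: (9.57+7.96)/2 × 0.5 = 4.3825
  [6.5→7.5]: (7.96+5.51)/2 × 1 = 6.735
  Sum = 300.9475 mcg/mL·hr
IV tail: 5.51/0.368 = 14.973; AUC_iv,0→∞ = 300.9475 + 14.973 = 315.9205 mcg/mL·hr
Trapezoidal AUC_0→5 (buccal film):
  [0→0.25]: (0.00+28.49)/2 × 0.25 = 3.56125
  [0.25→2.25]: (28.49+39.54)/2 × 2 = 68.03
  [2.25→3.25]: (39.54+27.93)/2 × 1 = 33.735
  [3.25→3.5]: (27.93+25.52)/2 × 0.25 = 6.68125
  [3.5→4]: (25.52+21.27)/2 × 0.5 = 11.6975
  [4→5]: (21.27+14.73)/2 × 1 = 18.0
  Sum = 141.705 mcg/mL·hr
buccal film tail: 14.73/0.368 = 40.027; AUC_ev,0→∞ = 141.705 + 40.027 = 181.732 mcg/mL·hr
F = (AUC_ev/D_ev)/(AUC_iv/D_iv) = (181.732/20)/(315.9205/5) = 9.0866/63.1841 = 0.1438

F = 0.144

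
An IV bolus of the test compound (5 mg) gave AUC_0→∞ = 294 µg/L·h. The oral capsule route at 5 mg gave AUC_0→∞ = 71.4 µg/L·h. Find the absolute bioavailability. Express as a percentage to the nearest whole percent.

F = (AUC_ev / D_ev) / (AUC_iv / D_iv)
  = (71.4/5) / (294/5)
  = 14.28 / 58.8 = 0.2429
  = 24.29%

F = 24%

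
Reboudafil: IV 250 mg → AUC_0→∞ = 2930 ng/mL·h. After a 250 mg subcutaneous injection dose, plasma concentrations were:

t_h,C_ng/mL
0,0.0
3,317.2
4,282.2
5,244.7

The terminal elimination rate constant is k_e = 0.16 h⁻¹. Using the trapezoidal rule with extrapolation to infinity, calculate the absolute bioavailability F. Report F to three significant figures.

Trapezoidal AUC_0→5 (subcutaneous injection):
  [0→3]: (0.0+317.2)/2 × 3 = 475.8
  [3→4]: (317.2+282.2)/2 × 1 = 299.7
  [4→5]: (282.2+244.7)/2 × 1 = 263.45
  Sum = 1038.95 ng/mL·h
Tail: C_last/k_e = 244.7/0.16 = 1529.375
AUC_0→∞ (subcutaneous injection) = 1038.95 + 1529.375 = 2568.325 ng/mL·h
F = (AUC_ev/D_ev)/(AUC_iv/D_iv) = (2568.325/250)/(2930/250) = 10.2733/11.72 = 0.8766

F = 0.877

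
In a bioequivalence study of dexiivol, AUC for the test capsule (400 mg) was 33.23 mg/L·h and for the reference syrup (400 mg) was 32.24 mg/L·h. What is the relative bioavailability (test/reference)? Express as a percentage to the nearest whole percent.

F_rel = 103%

F_rel = (AUC_test/D_test) / (AUC_ref/D_ref)
      = (33.23/400) / (32.24/400)
      = 0.083075 / 0.0806 = 1.0307 = 103.07%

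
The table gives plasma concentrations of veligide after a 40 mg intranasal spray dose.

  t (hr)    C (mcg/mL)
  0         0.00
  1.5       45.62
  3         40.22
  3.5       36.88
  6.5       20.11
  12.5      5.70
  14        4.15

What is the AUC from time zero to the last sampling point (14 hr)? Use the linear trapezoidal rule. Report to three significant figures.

AUC = 288 mcg/mL·hr

Trapezoidal AUC_0→14:
  [0→1.5]: (0.00+45.62)/2 × 1.5 = 34.215
  [1.5→3]: (45.62+40.22)/2 × 1.5 = 64.38
  [3→3.5]: (40.22+36.88)/2 × 0.5 = 19.275
  [3.5→6.5]: (36.88+20.11)/2 × 3 = 85.485
  [6.5→12.5]: (20.11+5.70)/2 × 6 = 77.43
  [12.5→14]: (5.70+4.15)/2 × 1.5 = 7.3875
  Sum = 288.1725 mcg/mL·hr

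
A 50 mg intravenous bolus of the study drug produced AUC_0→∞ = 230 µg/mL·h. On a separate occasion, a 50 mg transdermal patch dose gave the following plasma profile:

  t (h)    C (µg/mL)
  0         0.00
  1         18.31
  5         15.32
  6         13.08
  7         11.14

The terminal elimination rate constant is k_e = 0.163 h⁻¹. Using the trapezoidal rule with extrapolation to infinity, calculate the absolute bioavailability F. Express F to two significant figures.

Trapezoidal AUC_0→7 (transdermal patch):
  [0→1]: (0.00+18.31)/2 × 1 = 9.155
  [1→5]: (18.31+15.32)/2 × 4 = 67.26
  [5→6]: (15.32+13.08)/2 × 1 = 14.2
  [6→7]: (13.08+11.14)/2 × 1 = 12.11
  Sum = 102.725 µg/mL·h
Tail: C_last/k_e = 11.14/0.163 = 68.344
AUC_0→∞ (transdermal patch) = 102.725 + 68.344 = 171.069 µg/mL·h
F = (AUC_ev/D_ev)/(AUC_iv/D_iv) = (171.069/50)/(230/50) = 3.42138/4.6 = 0.7438

F = 0.74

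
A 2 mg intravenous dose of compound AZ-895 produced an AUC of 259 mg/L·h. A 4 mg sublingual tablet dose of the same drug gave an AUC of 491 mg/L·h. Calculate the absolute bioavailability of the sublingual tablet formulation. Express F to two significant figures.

F = 0.95

F = (AUC_ev / D_ev) / (AUC_iv / D_iv)
  = (491/4) / (259/2)
  = 122.75 / 129.5 = 0.9479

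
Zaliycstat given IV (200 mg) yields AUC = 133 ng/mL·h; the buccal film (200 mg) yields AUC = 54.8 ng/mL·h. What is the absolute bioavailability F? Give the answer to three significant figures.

F = (AUC_ev / D_ev) / (AUC_iv / D_iv)
  = (54.8/200) / (133/200)
  = 0.274 / 0.665 = 0.4120

F = 0.412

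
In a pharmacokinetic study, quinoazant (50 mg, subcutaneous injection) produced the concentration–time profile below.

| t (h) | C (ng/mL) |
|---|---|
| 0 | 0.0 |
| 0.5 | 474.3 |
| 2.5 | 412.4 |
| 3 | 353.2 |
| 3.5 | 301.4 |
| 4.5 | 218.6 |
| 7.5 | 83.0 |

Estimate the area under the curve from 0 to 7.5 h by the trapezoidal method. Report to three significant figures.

AUC = 2070 ng/mL·h

Trapezoidal AUC_0→7.5:
  [0→0.5]: (0.0+474.3)/2 × 0.5 = 118.575
  [0.5→2.5]: (474.3+412.4)/2 × 2 = 886.7
  [2.5→3]: (412.4+353.2)/2 × 0.5 = 191.4
  [3→3.5]: (353.2+301.4)/2 × 0.5 = 163.65
  [3.5→4.5]: (301.4+218.6)/2 × 1 = 260.0
  [4.5→7.5]: (218.6+83.0)/2 × 3 = 452.4
  Sum = 2072.725 ng/mL·h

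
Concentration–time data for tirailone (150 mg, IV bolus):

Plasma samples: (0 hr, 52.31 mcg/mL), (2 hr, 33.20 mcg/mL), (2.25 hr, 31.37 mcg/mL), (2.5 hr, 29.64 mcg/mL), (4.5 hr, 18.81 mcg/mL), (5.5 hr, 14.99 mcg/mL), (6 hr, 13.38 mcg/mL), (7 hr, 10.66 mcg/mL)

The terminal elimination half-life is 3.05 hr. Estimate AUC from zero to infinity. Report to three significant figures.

Trapezoidal AUC_0→7:
  [0→2]: (52.31+33.20)/2 × 2 = 85.51
  [2→2.25]: (33.20+31.37)/2 × 0.25 = 8.07125
  [2.25→2.5]: (31.37+29.64)/2 × 0.25 = 7.62625
  [2.5→4.5]: (29.64+18.81)/2 × 2 = 48.45
  [4.5→5.5]: (18.81+14.99)/2 × 1 = 16.9
  [5.5→6]: (14.99+13.38)/2 × 0.5 = 7.0925
  [6→7]: (13.38+10.66)/2 × 1 = 12.02
  Sum = 185.67 mcg/mL·hr
k_e = ln2 / t½ = 0.693147 / 3.05 = 0.2273 hr^-1
Extrapolated tail: C_last / k_e = 10.66 / 0.2273 = 46.898
AUC_0→∞ = 185.67 + 46.898 = 232.568 mcg/mL·hr

AUC = 233 mcg/mL·hr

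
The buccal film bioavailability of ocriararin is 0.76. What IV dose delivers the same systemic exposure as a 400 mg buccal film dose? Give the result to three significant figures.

Systemic exposure from an extravascular dose = F × D_ev, so the equivalent IV dose is F × D_ev.
D_iv = F × D_ev = 0.76 × 400 = 304 mg

D_iv = 304 mg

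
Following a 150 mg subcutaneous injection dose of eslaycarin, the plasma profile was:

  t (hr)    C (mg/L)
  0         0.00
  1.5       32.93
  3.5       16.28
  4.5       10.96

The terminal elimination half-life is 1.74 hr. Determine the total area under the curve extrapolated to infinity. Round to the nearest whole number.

AUC = 115 mg/L·hr

Trapezoidal AUC_0→4.5:
  [0→1.5]: (0.00+32.93)/2 × 1.5 = 24.6975
  [1.5→3.5]: (32.93+16.28)/2 × 2 = 49.21
  [3.5→4.5]: (16.28+10.96)/2 × 1 = 13.62
  Sum = 87.5275 mg/L·hr
k_e = ln2 / t½ = 0.693147 / 1.74 = 0.3984 hr^-1
Extrapolated tail: C_last / k_e = 10.96 / 0.3984 = 27.510
AUC_0→∞ = 87.5275 + 27.510 = 115.0375 mg/L·hr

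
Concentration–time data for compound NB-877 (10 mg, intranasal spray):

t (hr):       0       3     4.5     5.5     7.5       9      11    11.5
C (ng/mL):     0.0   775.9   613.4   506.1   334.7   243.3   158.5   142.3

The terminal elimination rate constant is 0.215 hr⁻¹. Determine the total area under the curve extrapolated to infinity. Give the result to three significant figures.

AUC = 5180 ng/mL·hr

Trapezoidal AUC_0→11.5:
  [0→3]: (0.0+775.9)/2 × 3 = 1163.85
  [3→4.5]: (775.9+613.4)/2 × 1.5 = 1041.975
  [4.5→5.5]: (613.4+506.1)/2 × 1 = 559.75
  [5.5→7.5]: (506.1+334.7)/2 × 2 = 840.8
  [7.5→9]: (334.7+243.3)/2 × 1.5 = 433.5
  [9→11]: (243.3+158.5)/2 × 2 = 401.8
  [11→11.5]: (158.5+142.3)/2 × 0.5 = 75.2
  Sum = 4516.875 ng/mL·hr
Extrapolated tail: C_last / k_e = 142.3 / 0.215 = 661.860
AUC_0→∞ = 4516.875 + 661.860 = 5178.735 ng/mL·hr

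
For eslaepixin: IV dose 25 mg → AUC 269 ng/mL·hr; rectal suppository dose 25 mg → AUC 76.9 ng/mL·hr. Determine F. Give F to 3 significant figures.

F = (AUC_ev / D_ev) / (AUC_iv / D_iv)
  = (76.9/25) / (269/25)
  = 3.076 / 10.76 = 0.2859

F = 0.286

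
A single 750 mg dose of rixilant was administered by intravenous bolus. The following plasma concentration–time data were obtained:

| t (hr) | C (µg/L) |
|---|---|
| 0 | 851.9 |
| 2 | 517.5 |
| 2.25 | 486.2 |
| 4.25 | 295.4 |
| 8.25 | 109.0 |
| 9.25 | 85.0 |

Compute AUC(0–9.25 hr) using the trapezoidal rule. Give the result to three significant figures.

Trapezoidal AUC_0→9.25:
  [0→2]: (851.9+517.5)/2 × 2 = 1369.4
  [2→2.25]: (517.5+486.2)/2 × 0.25 = 125.4625
  [2.25→4.25]: (486.2+295.4)/2 × 2 = 781.6
  [4.25→8.25]: (295.4+109.0)/2 × 4 = 808.8
  [8.25→9.25]: (109.0+85.0)/2 × 1 = 97.0
  Sum = 3182.2625 µg/L·hr

AUC = 3180 µg/L·hr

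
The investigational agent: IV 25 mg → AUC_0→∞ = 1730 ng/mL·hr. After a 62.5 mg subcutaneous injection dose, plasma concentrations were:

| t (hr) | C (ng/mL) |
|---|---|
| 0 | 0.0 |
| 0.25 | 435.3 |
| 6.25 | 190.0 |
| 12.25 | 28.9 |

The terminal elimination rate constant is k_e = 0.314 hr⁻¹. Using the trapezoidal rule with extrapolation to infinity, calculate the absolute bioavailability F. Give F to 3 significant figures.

F = 0.619

Trapezoidal AUC_0→12.25 (subcutaneous injection):
  [0→0.25]: (0.0+435.3)/2 × 0.25 = 54.4125
  [0.25→6.25]: (435.3+190.0)/2 × 6 = 1875.9
  [6.25→12.25]: (190.0+28.9)/2 × 6 = 656.7
  Sum = 2587.0125 ng/mL·hr
Tail: C_last/k_e = 28.9/0.314 = 92.038
AUC_0→∞ (subcutaneous injection) = 2587.0125 + 92.038 = 2679.0505 ng/mL·hr
F = (AUC_ev/D_ev)/(AUC_iv/D_iv) = (2679.0505/62.5)/(1730/25) = 42.864808/69.2 = 0.6194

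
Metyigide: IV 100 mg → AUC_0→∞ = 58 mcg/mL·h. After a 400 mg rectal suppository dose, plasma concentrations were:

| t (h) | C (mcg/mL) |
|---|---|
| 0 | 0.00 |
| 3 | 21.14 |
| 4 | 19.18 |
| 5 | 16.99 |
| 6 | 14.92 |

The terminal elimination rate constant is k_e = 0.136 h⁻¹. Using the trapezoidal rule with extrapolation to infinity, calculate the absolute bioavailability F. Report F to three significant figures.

F = 0.843

Trapezoidal AUC_0→6 (rectal suppository):
  [0→3]: (0.00+21.14)/2 × 3 = 31.71
  [3→4]: (21.14+19.18)/2 × 1 = 20.16
  [4→5]: (19.18+16.99)/2 × 1 = 18.085
  [5→6]: (16.99+14.92)/2 × 1 = 15.955
  Sum = 85.91 mcg/mL·h
Tail: C_last/k_e = 14.92/0.136 = 109.706
AUC_0→∞ (rectal suppository) = 85.91 + 109.706 = 195.616 mcg/mL·h
F = (AUC_ev/D_ev)/(AUC_iv/D_iv) = (195.616/400)/(58/100) = 0.48904/0.58 = 0.8432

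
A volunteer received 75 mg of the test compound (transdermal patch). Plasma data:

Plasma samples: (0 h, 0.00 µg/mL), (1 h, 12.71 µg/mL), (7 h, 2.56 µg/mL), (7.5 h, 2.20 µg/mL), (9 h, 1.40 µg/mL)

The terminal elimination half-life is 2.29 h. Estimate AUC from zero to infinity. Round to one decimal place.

Trapezoidal AUC_0→9:
  [0→1]: (0.00+12.71)/2 × 1 = 6.355
  [1→7]: (12.71+2.56)/2 × 6 = 45.81
  [7→7.5]: (2.56+2.20)/2 × 0.5 = 1.19
  [7.5→9]: (2.20+1.40)/2 × 1.5 = 2.7
  Sum = 56.055 µg/mL·h
k_e = ln2 / t½ = 0.693147 / 2.29 = 0.3027 h^-1
Extrapolated tail: C_last / k_e = 1.40 / 0.3027 = 4.625
AUC_0→∞ = 56.055 + 4.625 = 60.68 µg/mL·h

AUC = 60.7 µg/mL·h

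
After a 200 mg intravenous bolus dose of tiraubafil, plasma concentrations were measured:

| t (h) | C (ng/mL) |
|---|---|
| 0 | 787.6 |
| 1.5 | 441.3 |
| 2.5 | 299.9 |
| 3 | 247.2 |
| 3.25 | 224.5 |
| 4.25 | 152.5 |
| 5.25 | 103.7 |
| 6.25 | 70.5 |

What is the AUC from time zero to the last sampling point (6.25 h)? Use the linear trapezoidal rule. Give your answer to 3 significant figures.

Trapezoidal AUC_0→6.25:
  [0→1.5]: (787.6+441.3)/2 × 1.5 = 921.675
  [1.5→2.5]: (441.3+299.9)/2 × 1 = 370.6
  [2.5→3]: (299.9+247.2)/2 × 0.5 = 136.775
  [3→3.25]: (247.2+224.5)/2 × 0.25 = 58.9625
  [3.25→4.25]: (224.5+152.5)/2 × 1 = 188.5
  [4.25→5.25]: (152.5+103.7)/2 × 1 = 128.1
  [5.25→6.25]: (103.7+70.5)/2 × 1 = 87.1
  Sum = 1891.7125 ng/mL·h

AUC = 1890 ng/mL·h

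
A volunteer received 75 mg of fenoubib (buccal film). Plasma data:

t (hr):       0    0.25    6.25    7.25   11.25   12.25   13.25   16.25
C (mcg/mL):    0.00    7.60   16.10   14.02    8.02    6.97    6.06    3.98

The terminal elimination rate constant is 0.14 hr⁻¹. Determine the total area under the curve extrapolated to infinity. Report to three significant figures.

Trapezoidal AUC_0→16.25:
  [0→0.25]: (0.00+7.60)/2 × 0.25 = 0.95
  [0.25→6.25]: (7.60+16.10)/2 × 6 = 71.1
  [6.25→7.25]: (16.10+14.02)/2 × 1 = 15.06
  [7.25→11.25]: (14.02+8.02)/2 × 4 = 44.08
  [11.25→12.25]: (8.02+6.97)/2 × 1 = 7.495
  [12.25→13.25]: (6.97+6.06)/2 × 1 = 6.515
  [13.25→16.25]: (6.06+3.98)/2 × 3 = 15.06
  Sum = 160.26 mcg/mL·hr
Extrapolated tail: C_last / k_e = 3.98 / 0.14 = 28.429
AUC_0→∞ = 160.26 + 28.429 = 188.689 mcg/mL·hr

AUC = 189 mcg/mL·hr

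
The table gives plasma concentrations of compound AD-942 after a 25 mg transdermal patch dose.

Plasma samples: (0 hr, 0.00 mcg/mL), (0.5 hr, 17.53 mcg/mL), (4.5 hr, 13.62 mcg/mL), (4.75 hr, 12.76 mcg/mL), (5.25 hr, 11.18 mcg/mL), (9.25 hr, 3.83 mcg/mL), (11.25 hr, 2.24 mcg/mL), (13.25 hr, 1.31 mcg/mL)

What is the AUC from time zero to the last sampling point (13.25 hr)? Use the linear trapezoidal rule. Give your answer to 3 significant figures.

AUC = 116 mcg/mL·hr

Trapezoidal AUC_0→13.25:
  [0→0.5]: (0.00+17.53)/2 × 0.5 = 4.3825
  [0.5→4.5]: (17.53+13.62)/2 × 4 = 62.3
  [4.5→4.75]: (13.62+12.76)/2 × 0.25 = 3.2975
  [4.75→5.25]: (12.76+11.18)/2 × 0.5 = 5.985
  [5.25→9.25]: (11.18+3.83)/2 × 4 = 30.02
  [9.25→11.25]: (3.83+2.24)/2 × 2 = 6.07
  [11.25→13.25]: (2.24+1.31)/2 × 2 = 3.55
  Sum = 115.605 mcg/mL·hr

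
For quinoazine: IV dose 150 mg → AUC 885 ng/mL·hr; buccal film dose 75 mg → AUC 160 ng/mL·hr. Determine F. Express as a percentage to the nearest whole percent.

F = 36%

F = (AUC_ev / D_ev) / (AUC_iv / D_iv)
  = (160/75) / (885/150)
  = 2.13333 / 5.9 = 0.3616
  = 36.16%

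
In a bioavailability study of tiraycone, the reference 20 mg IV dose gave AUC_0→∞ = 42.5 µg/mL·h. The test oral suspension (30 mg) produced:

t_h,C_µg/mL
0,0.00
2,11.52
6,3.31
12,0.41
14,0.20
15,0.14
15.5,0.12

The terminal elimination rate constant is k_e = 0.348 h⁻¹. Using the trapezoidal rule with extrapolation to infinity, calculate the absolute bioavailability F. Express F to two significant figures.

F = 0.84

Trapezoidal AUC_0→15.5 (oral suspension):
  [0→2]: (0.00+11.52)/2 × 2 = 11.52
  [2→6]: (11.52+3.31)/2 × 4 = 29.66
  [6→12]: (3.31+0.41)/2 × 6 = 11.16
  [12→14]: (0.41+0.20)/2 × 2 = 0.61
  [14→15]: (0.20+0.14)/2 × 1 = 0.17
  [15→15.5]: (0.14+0.12)/2 × 0.5 = 0.065
  Sum = 53.185 µg/mL·h
Tail: C_last/k_e = 0.12/0.348 = 0.345
AUC_0→∞ (oral suspension) = 53.185 + 0.345 = 53.53 µg/mL·h
F = (AUC_ev/D_ev)/(AUC_iv/D_iv) = (53.53/30)/(42.5/20) = 1.78433/2.125 = 0.8397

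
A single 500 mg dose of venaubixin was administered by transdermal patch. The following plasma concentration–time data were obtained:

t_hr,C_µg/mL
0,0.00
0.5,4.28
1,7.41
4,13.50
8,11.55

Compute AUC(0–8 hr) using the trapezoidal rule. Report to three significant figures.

Trapezoidal AUC_0→8:
  [0→0.5]: (0.00+4.28)/2 × 0.5 = 1.07
  [0.5→1]: (4.28+7.41)/2 × 0.5 = 2.9225
  [1→4]: (7.41+13.50)/2 × 3 = 31.365
  [4→8]: (13.50+11.55)/2 × 4 = 50.1
  Sum = 85.4575 µg/mL·hr

AUC = 85.5 µg/mL·hr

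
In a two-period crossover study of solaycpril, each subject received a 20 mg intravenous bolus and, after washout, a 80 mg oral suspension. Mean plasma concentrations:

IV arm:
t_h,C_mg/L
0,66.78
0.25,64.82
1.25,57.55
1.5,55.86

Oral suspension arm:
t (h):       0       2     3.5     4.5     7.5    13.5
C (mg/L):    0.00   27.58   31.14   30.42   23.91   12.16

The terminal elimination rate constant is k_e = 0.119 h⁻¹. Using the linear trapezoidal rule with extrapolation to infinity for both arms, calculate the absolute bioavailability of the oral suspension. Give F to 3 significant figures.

F = 0.176

Trapezoidal AUC_0→1.5 (IV):
  [0→0.25]: (66.78+64.82)/2 × 0.25 = 16.45
  [0.25→1.25]: (64.82+57.55)/2 × 1 = 61.185
  [1.25→1.5]: (57.55+55.86)/2 × 0.25 = 14.17625
  Sum = 91.81125 mg/L·h
IV tail: 55.86/0.119 = 469.412; AUC_iv,0→∞ = 91.81125 + 469.412 = 561.22325 mg/L·h
Trapezoidal AUC_0→13.5 (oral suspension):
  [0→2]: (0.00+27.58)/2 × 2 = 27.58
  [2→3.5]: (27.58+31.14)/2 × 1.5 = 44.04
  [3.5→4.5]: (31.14+30.42)/2 × 1 = 30.78
  [4.5→7.5]: (30.42+23.91)/2 × 3 = 81.495
  [7.5→13.5]: (23.91+12.16)/2 × 6 = 108.21
  Sum = 292.105 mg/L·h
oral suspension tail: 12.16/0.119 = 102.185; AUC_ev,0→∞ = 292.105 + 102.185 = 394.29 mg/L·h
F = (AUC_ev/D_ev)/(AUC_iv/D_iv) = (394.29/80)/(561.22325/20) = 4.928625/28.0612 = 0.1756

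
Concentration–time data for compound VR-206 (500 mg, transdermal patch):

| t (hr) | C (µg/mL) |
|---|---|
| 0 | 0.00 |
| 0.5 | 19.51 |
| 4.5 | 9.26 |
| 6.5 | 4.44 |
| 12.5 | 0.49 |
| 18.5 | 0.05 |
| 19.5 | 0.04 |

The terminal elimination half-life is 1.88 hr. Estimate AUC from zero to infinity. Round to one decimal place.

AUC = 92.7 µg/mL·hr

Trapezoidal AUC_0→19.5:
  [0→0.5]: (0.00+19.51)/2 × 0.5 = 4.8775
  [0.5→4.5]: (19.51+9.26)/2 × 4 = 57.54
  [4.5→6.5]: (9.26+4.44)/2 × 2 = 13.7
  [6.5→12.5]: (4.44+0.49)/2 × 6 = 14.79
  [12.5→18.5]: (0.49+0.05)/2 × 6 = 1.62
  [18.5→19.5]: (0.05+0.04)/2 × 1 = 0.045
  Sum = 92.5725 µg/mL·hr
k_e = ln2 / t½ = 0.693147 / 1.88 = 0.3687 hr^-1
Extrapolated tail: C_last / k_e = 0.04 / 0.3687 = 0.108
AUC_0→∞ = 92.5725 + 0.108 = 92.6805 µg/mL·hr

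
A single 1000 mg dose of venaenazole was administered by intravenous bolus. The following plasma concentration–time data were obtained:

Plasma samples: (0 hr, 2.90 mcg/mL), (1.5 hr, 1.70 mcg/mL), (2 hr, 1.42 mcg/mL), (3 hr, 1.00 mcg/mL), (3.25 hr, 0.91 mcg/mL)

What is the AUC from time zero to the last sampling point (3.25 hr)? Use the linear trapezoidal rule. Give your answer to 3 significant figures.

AUC = 5.68 mcg/mL·hr

Trapezoidal AUC_0→3.25:
  [0→1.5]: (2.90+1.70)/2 × 1.5 = 3.45
  [1.5→2]: (1.70+1.42)/2 × 0.5 = 0.78
  [2→3]: (1.42+1.00)/2 × 1 = 1.21
  [3→3.25]: (1.00+0.91)/2 × 0.25 = 0.23875
  Sum = 5.67875 mcg/mL·hr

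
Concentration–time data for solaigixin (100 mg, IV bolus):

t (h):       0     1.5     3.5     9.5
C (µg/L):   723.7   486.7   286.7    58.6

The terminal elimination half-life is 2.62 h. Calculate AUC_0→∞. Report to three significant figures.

Trapezoidal AUC_0→9.5:
  [0→1.5]: (723.7+486.7)/2 × 1.5 = 907.8
  [1.5→3.5]: (486.7+286.7)/2 × 2 = 773.4
  [3.5→9.5]: (286.7+58.6)/2 × 6 = 1035.9
  Sum = 2717.1 µg/L·h
k_e = ln2 / t½ = 0.693147 / 2.62 = 0.2646 h^-1
Extrapolated tail: C_last / k_e = 58.6 / 0.2646 = 221.466
AUC_0→∞ = 2717.1 + 221.466 = 2938.566 µg/L·h

AUC = 2940 µg/L·h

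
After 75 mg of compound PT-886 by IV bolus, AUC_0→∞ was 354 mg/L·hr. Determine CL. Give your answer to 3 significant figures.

CL = Dose_iv / AUC_0→∞
   = 75 / 354 = 0.211864 L/hr

CL = 0.212 L/hr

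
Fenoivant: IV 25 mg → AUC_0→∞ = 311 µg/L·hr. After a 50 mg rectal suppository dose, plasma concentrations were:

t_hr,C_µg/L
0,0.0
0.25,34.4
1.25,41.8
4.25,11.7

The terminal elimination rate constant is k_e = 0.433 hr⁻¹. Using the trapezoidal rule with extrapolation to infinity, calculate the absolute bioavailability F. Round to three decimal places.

Trapezoidal AUC_0→4.25 (rectal suppository):
  [0→0.25]: (0.0+34.4)/2 × 0.25 = 4.3
  [0.25→1.25]: (34.4+41.8)/2 × 1 = 38.1
  [1.25→4.25]: (41.8+11.7)/2 × 3 = 80.25
  Sum = 122.65 µg/L·hr
Tail: C_last/k_e = 11.7/0.433 = 27.021
AUC_0→∞ (rectal suppository) = 122.65 + 27.021 = 149.671 µg/L·hr
F = (AUC_ev/D_ev)/(AUC_iv/D_iv) = (149.671/50)/(311/25) = 2.99342/12.44 = 0.2406

F = 0.241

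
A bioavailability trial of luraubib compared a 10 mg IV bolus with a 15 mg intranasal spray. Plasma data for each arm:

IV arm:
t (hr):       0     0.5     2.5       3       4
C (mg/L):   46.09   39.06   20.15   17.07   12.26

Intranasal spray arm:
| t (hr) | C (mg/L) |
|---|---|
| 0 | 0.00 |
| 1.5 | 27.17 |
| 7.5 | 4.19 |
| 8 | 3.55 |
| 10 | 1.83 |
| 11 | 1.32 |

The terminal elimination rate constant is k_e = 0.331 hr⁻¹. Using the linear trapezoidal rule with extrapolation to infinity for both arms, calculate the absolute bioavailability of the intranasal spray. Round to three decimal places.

F = 0.600

Trapezoidal AUC_0→4 (IV):
  [0→0.5]: (46.09+39.06)/2 × 0.5 = 21.2875
  [0.5→2.5]: (39.06+20.15)/2 × 2 = 59.21
  [2.5→3]: (20.15+17.07)/2 × 0.5 = 9.305
  [3→4]: (17.07+12.26)/2 × 1 = 14.665
  Sum = 104.4675 mg/L·hr
IV tail: 12.26/0.331 = 37.039; AUC_iv,0→∞ = 104.4675 + 37.039 = 141.5065 mg/L·hr
Trapezoidal AUC_0→11 (intranasal spray):
  [0→1.5]: (0.00+27.17)/2 × 1.5 = 20.3775
  [1.5→7.5]: (27.17+4.19)/2 × 6 = 94.08
  [7.5→8]: (4.19+3.55)/2 × 0.5 = 1.935
  [8→10]: (3.55+1.83)/2 × 2 = 5.38
  [10→11]: (1.83+1.32)/2 × 1 = 1.575
  Sum = 123.3475 mg/L·hr
intranasal spray tail: 1.32/0.331 = 3.988; AUC_ev,0→∞ = 123.3475 + 3.988 = 127.3355 mg/L·hr
F = (AUC_ev/D_ev)/(AUC_iv/D_iv) = (127.3355/15)/(141.5065/10) = 8.48903/14.15065 = 0.5999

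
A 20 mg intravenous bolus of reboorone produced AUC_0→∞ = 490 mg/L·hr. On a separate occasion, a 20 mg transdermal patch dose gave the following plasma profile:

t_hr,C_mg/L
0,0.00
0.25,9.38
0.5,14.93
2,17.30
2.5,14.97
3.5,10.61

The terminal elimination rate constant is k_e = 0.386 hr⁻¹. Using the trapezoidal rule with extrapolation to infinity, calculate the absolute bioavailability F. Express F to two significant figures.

F = 0.16

Trapezoidal AUC_0→3.5 (transdermal patch):
  [0→0.25]: (0.00+9.38)/2 × 0.25 = 1.1725
  [0.25→0.5]: (9.38+14.93)/2 × 0.25 = 3.03875
  [0.5→2]: (14.93+17.30)/2 × 1.5 = 24.1725
  [2→2.5]: (17.30+14.97)/2 × 0.5 = 8.0675
  [2.5→3.5]: (14.97+10.61)/2 × 1 = 12.79
  Sum = 49.24125 mg/L·hr
Tail: C_last/k_e = 10.61/0.386 = 27.487
AUC_0→∞ (transdermal patch) = 49.24125 + 27.487 = 76.72825 mg/L·hr
F = (AUC_ev/D_ev)/(AUC_iv/D_iv) = (76.72825/20)/(490/20) = 3.8364125/24.5 = 0.1566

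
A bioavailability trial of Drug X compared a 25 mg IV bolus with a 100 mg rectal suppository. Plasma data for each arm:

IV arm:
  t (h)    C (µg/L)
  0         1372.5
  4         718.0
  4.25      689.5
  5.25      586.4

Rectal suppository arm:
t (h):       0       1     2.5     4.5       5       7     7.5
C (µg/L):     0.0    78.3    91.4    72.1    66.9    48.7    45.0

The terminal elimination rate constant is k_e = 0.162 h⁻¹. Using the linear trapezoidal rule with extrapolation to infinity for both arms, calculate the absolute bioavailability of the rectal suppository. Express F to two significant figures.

F = 0.023

Trapezoidal AUC_0→5.25 (IV):
  [0→4]: (1372.5+718.0)/2 × 4 = 4181.0
  [4→4.25]: (718.0+689.5)/2 × 0.25 = 175.9375
  [4.25→5.25]: (689.5+586.4)/2 × 1 = 637.95
  Sum = 4994.8875 µg/L·h
IV tail: 586.4/0.162 = 3619.753; AUC_iv,0→∞ = 4994.8875 + 3619.753 = 8614.6405 µg/L·h
Trapezoidal AUC_0→7.5 (rectal suppository):
  [0→1]: (0.0+78.3)/2 × 1 = 39.15
  [1→2.5]: (78.3+91.4)/2 × 1.5 = 127.275
  [2.5→4.5]: (91.4+72.1)/2 × 2 = 163.5
  [4.5→5]: (72.1+66.9)/2 × 0.5 = 34.75
  [5→7]: (66.9+48.7)/2 × 2 = 115.6
  [7→7.5]: (48.7+45.0)/2 × 0.5 = 23.425
  Sum = 503.7 µg/L·h
rectal suppository tail: 45.0/0.162 = 277.778; AUC_ev,0→∞ = 503.7 + 277.778 = 781.478 µg/L·h
F = (AUC_ev/D_ev)/(AUC_iv/D_iv) = (781.478/100)/(8614.6405/25) = 7.81478/344.58562 = 0.0227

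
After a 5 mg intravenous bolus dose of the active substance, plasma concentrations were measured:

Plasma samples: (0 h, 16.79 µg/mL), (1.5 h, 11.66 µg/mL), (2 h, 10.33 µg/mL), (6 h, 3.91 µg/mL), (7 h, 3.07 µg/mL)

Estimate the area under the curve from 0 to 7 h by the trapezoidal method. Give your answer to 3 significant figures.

AUC = 58.8 µg/mL·h

Trapezoidal AUC_0→7:
  [0→1.5]: (16.79+11.66)/2 × 1.5 = 21.3375
  [1.5→2]: (11.66+10.33)/2 × 0.5 = 5.4975
  [2→6]: (10.33+3.91)/2 × 4 = 28.48
  [6→7]: (3.91+3.07)/2 × 1 = 3.49
  Sum = 58.805 µg/mL·h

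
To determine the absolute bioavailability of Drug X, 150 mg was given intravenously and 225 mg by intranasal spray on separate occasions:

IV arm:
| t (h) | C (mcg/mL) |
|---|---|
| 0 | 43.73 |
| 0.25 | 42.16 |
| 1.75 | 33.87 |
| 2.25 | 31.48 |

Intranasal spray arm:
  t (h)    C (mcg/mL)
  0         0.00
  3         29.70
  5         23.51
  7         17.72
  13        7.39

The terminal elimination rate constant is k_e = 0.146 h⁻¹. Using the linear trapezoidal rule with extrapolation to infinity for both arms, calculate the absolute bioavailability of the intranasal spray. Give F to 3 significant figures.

F = 0.589

Trapezoidal AUC_0→2.25 (IV):
  [0→0.25]: (43.73+42.16)/2 × 0.25 = 10.73625
  [0.25→1.75]: (42.16+33.87)/2 × 1.5 = 57.0225
  [1.75→2.25]: (33.87+31.48)/2 × 0.5 = 16.3375
  Sum = 84.09625 mcg/mL·h
IV tail: 31.48/0.146 = 215.616; AUC_iv,0→∞ = 84.09625 + 215.616 = 299.71225 mcg/mL·h
Trapezoidal AUC_0→13 (intranasal spray):
  [0→3]: (0.00+29.70)/2 × 3 = 44.55
  [3→5]: (29.70+23.51)/2 × 2 = 53.21
  [5→7]: (23.51+17.72)/2 × 2 = 41.23
  [7→13]: (17.72+7.39)/2 × 6 = 75.33
  Sum = 214.32 mcg/mL·h
intranasal spray tail: 7.39/0.146 = 50.616; AUC_ev,0→∞ = 214.32 + 50.616 = 264.936 mcg/mL·h
F = (AUC_ev/D_ev)/(AUC_iv/D_iv) = (264.936/225)/(299.71225/150) = 1.17749/1.99808 = 0.5893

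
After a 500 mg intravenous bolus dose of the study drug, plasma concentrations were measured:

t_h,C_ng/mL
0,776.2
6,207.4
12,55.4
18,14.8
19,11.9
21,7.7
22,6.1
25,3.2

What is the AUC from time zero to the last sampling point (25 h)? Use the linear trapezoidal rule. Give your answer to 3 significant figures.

AUC = 4000 ng/mL·h

Trapezoidal AUC_0→25:
  [0→6]: (776.2+207.4)/2 × 6 = 2950.8
  [6→12]: (207.4+55.4)/2 × 6 = 788.4
  [12→18]: (55.4+14.8)/2 × 6 = 210.6
  [18→19]: (14.8+11.9)/2 × 1 = 13.35
  [19→21]: (11.9+7.7)/2 × 2 = 19.6
  [21→22]: (7.7+6.1)/2 × 1 = 6.9
  [22→25]: (6.1+3.2)/2 × 3 = 13.95
  Sum = 4003.6 ng/mL·h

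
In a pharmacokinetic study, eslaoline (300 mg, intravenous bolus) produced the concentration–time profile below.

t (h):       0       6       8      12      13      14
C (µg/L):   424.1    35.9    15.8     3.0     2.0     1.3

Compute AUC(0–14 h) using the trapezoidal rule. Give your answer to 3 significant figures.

Trapezoidal AUC_0→14:
  [0→6]: (424.1+35.9)/2 × 6 = 1380.0
  [6→8]: (35.9+15.8)/2 × 2 = 51.7
  [8→12]: (15.8+3.0)/2 × 4 = 37.6
  [12→13]: (3.0+2.0)/2 × 1 = 2.5
  [13→14]: (2.0+1.3)/2 × 1 = 1.65
  Sum = 1473.45 µg/L·h

AUC = 1470 µg/L·h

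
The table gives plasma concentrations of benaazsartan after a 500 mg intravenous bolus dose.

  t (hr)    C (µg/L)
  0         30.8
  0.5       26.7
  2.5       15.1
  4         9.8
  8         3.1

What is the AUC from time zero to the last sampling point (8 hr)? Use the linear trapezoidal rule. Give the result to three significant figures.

Trapezoidal AUC_0→8:
  [0→0.5]: (30.8+26.7)/2 × 0.5 = 14.375
  [0.5→2.5]: (26.7+15.1)/2 × 2 = 41.8
  [2.5→4]: (15.1+9.8)/2 × 1.5 = 18.675
  [4→8]: (9.8+3.1)/2 × 4 = 25.8
  Sum = 100.65 µg/L·hr

AUC = 101 µg/L·hr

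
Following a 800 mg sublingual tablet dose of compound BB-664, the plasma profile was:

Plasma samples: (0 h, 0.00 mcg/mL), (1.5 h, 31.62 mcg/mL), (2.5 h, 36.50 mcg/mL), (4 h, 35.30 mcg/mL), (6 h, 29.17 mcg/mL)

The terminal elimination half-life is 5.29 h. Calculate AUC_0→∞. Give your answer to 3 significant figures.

Trapezoidal AUC_0→6:
  [0→1.5]: (0.00+31.62)/2 × 1.5 = 23.715
  [1.5→2.5]: (31.62+36.50)/2 × 1 = 34.06
  [2.5→4]: (36.50+35.30)/2 × 1.5 = 53.85
  [4→6]: (35.30+29.17)/2 × 2 = 64.47
  Sum = 176.095 mcg/mL·h
k_e = ln2 / t½ = 0.693147 / 5.29 = 0.1310 h^-1
Extrapolated tail: C_last / k_e = 29.17 / 0.131 = 222.672
AUC_0→∞ = 176.095 + 222.672 = 398.767 mcg/mL·h

AUC = 399 mcg/mL·h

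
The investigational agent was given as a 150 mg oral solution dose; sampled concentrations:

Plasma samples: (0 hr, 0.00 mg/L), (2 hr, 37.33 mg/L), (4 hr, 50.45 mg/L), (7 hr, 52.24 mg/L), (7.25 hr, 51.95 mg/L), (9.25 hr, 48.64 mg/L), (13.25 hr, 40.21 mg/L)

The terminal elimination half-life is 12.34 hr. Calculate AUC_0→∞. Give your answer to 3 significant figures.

AUC = 1290 mg/L·hr

Trapezoidal AUC_0→13.25:
  [0→2]: (0.00+37.33)/2 × 2 = 37.33
  [2→4]: (37.33+50.45)/2 × 2 = 87.78
  [4→7]: (50.45+52.24)/2 × 3 = 154.035
  [7→7.25]: (52.24+51.95)/2 × 0.25 = 13.02375
  [7.25→9.25]: (51.95+48.64)/2 × 2 = 100.59
  [9.25→13.25]: (48.64+40.21)/2 × 4 = 177.7
  Sum = 570.45875 mg/L·hr
k_e = ln2 / t½ = 0.693147 / 12.34 = 0.0562 hr^-1
Extrapolated tail: C_last / k_e = 40.21 / 0.0562 = 715.480
AUC_0→∞ = 570.45875 + 715.480 = 1285.93875 mg/L·hr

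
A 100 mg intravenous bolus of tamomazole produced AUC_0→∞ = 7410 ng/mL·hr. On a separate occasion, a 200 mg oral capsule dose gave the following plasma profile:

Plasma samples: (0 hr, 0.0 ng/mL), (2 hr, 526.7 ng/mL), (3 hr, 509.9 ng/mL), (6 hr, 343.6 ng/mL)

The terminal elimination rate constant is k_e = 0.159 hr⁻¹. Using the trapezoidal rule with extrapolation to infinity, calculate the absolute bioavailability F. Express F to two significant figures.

F = 0.30

Trapezoidal AUC_0→6 (oral capsule):
  [0→2]: (0.0+526.7)/2 × 2 = 526.7
  [2→3]: (526.7+509.9)/2 × 1 = 518.3
  [3→6]: (509.9+343.6)/2 × 3 = 1280.25
  Sum = 2325.25 ng/mL·hr
Tail: C_last/k_e = 343.6/0.159 = 2161.006
AUC_0→∞ (oral capsule) = 2325.25 + 2161.006 = 4486.256 ng/mL·hr
F = (AUC_ev/D_ev)/(AUC_iv/D_iv) = (4486.256/200)/(7410/100) = 22.43128/74.1 = 0.3027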